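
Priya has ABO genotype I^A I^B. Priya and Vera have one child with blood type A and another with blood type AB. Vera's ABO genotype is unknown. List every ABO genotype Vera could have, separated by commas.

I^A I^A, I^A I^B, I^A i, I^B i

For each candidate genotype of Vera, check whether crossing it with I^A I^B can produce every observed child phenotype.
  I^A I^A → possible child types {A, AB} ✓
  I^A I^B → possible child types {A, B, AB} ✓
  I^A i → possible child types {A, B, AB} ✓
  I^B I^B → possible child types {B, AB} ✗
  I^B i → possible child types {A, B, AB} ✓
  i i → possible child types {A, B} ✗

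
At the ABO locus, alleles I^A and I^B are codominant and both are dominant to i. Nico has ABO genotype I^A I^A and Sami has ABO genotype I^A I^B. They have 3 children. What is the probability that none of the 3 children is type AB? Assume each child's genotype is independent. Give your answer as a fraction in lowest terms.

1/8

ABO cross I^A I^A × I^A I^B → 1/2 A, 1/2 AB.
So P(type AB) = 1/2 per child.
P(not type AB) = 1/2 for one child; (1/2)^3 = 1/8.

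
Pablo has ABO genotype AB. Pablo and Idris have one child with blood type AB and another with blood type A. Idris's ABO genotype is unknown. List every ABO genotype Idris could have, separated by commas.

AA, AB, AO, BO

For each candidate genotype of Idris, check whether crossing it with AB can produce every observed child phenotype.
  AA → possible child types {A, AB} ✓
  AB → possible child types {A, B, AB} ✓
  AO → possible child types {A, B, AB} ✓
  BB → possible child types {B, AB} ✗
  BO → possible child types {A, B, AB} ✓
  OO → possible child types {A, B} ✗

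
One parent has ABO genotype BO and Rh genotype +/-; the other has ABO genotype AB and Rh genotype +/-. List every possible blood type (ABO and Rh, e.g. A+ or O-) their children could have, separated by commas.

Gametes from BO × AB give offspring ABO genotypes AB, AO, BB, BO, i.e. phenotypes A, B, AB.
Rh cross +/- × +/- → phenotypes Rh+, Rh-.
Combining independently: A+, A-, B+, B-, AB+, AB-.

A+, A-, B+, B-, AB+, AB-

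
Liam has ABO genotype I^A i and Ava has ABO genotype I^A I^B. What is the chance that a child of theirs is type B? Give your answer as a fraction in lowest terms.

ABO cross I^A i × I^A I^B → offspring phenotypes: 1/2 A, 1/4 B, 1/4 AB.
So P(type B) = 1/4.

1/4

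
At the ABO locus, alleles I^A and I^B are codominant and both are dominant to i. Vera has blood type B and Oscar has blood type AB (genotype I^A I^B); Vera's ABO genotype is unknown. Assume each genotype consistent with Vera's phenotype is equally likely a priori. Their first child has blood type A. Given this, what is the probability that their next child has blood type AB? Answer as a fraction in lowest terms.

1/4

Possible genotypes: Vera ∈ {I^B I^B, I^B i}; Oscar ∈ {I^A I^B}.
Weight each parental genotype pair by prior × P(type-A child):
  I^B i × I^A I^B: posterior weight 1; P(next child type AB) = 1/4.
Weighted sum = 1/4.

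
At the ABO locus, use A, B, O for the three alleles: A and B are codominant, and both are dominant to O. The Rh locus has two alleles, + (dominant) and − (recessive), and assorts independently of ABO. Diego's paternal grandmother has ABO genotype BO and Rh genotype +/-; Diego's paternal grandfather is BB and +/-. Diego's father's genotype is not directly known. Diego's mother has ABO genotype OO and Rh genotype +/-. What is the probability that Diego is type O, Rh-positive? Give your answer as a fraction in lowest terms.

Diego's father's ABO genotype from BO × BB: 1/2 BB, 1/2 BO.
Crossing each possibility with the mother OO and summing P(type O): 1/2·0 + 1/2·1/2 = 1/4.
Similarly for Rh via the father's Rh distribution: P(Rh+) = 3/4.
Independent loci: 1/4 × 3/4 = 3/16.

3/16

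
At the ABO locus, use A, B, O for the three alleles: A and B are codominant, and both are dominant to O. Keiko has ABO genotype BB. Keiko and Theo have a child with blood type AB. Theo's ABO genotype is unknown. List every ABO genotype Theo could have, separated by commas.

For each candidate genotype of Theo, check whether crossing it with BB can produce every observed child phenotype.
  AA → possible child types {AB} ✓
  AB → possible child types {B, AB} ✓
  AO → possible child types {B, AB} ✓
  BB → possible child types {B} ✗
  BO → possible child types {B} ✗
  OO → possible child types {B} ✗

AA, AB, AO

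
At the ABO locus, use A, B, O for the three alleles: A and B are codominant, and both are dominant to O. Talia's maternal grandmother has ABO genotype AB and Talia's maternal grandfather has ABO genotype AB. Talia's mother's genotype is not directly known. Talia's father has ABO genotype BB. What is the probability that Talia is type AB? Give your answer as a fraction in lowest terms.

Talia's mother's ABO genotype from AB × AB: 1/4 AA, 1/2 AB, 1/4 BB.
Crossing each possibility with the father BB and summing P(type AB): 1/4·1 + 1/2·1/2 + 1/4·0 = 1/2.

1/2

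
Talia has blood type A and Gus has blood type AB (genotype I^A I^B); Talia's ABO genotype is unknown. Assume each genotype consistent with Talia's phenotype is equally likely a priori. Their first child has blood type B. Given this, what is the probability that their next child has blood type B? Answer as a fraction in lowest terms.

1/4

Possible genotypes: Talia ∈ {I^A I^A, I^A i}; Gus ∈ {I^A I^B}.
Weight each parental genotype pair by prior × P(type-B child):
  I^A i × I^A I^B: posterior weight 1; P(next child type B) = 1/4.
Weighted sum = 1/4.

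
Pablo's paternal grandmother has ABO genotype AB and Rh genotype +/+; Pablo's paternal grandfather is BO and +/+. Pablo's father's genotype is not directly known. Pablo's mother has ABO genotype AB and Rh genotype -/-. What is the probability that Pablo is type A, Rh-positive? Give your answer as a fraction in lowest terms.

1/4

Pablo's father's ABO genotype from AB × BO: 1/4 AB, 1/4 AO, 1/4 BB, 1/4 BO.
Crossing each possibility with the mother AB and summing P(type A): 1/4·1/4 + 1/4·1/2 + 1/4·0 + 1/4·1/4 = 1/4.
Similarly for Rh via the father's Rh distribution: P(Rh+) = 1.
Independent loci: 1/4 × 1 = 1/4.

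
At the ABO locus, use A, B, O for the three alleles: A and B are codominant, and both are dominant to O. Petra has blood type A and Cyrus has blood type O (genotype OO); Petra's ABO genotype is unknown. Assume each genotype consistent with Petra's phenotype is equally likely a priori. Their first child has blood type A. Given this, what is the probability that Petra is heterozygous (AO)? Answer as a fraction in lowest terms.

1/3

Possible genotypes: Petra ∈ {AA, AO}; Cyrus ∈ {OO}.
Weight each parental genotype pair by prior × P(type-A child):
  AA × OO: posterior weight 2/3.
  AO × OO: posterior weight 1/3.
Sum the posterior weight over pairs where Petra is AO: 1/3.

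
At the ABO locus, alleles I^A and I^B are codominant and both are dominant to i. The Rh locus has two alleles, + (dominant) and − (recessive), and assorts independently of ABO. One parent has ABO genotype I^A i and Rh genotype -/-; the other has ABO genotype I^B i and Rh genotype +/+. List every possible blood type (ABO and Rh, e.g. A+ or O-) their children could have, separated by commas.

Gametes from I^A i × I^B i give offspring ABO genotypes I^A I^B, I^A i, I^B i, i i, i.e. phenotypes O, A, B, AB.
Rh cross -/- × +/+ → phenotypes Rh+.
Combining independently: O+, A+, B+, AB+.

O+, A+, B+, AB+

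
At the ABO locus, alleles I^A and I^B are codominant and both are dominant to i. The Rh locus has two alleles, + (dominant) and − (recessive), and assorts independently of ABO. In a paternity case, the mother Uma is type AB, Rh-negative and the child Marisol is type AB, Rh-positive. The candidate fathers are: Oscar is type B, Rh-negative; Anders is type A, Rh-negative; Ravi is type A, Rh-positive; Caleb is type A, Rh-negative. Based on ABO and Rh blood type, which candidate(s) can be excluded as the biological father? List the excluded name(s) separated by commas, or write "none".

A candidate is excluded only if no genotype consistent with his phenotype could produce a type AB, Rh-positive child with a type AB, Rh-negative mother.
Oscar (type B, Rh-): no genotype consistent with that phenotype can produce a type-AB Rh+ child with a type-AB mother.
Anders (type A, Rh-): no genotype consistent with that phenotype can produce a type-AB Rh+ child with a type-AB mother.
Caleb (type A, Rh-): no genotype consistent with that phenotype can produce a type-AB Rh+ child with a type-AB mother.

Oscar, Anders, Caleb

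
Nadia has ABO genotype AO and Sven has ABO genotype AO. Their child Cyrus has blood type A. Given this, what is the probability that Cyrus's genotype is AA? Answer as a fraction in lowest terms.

Cross AO × AO → 1/4 AA, 1/2 AO, 1/4 OO.
Type-A genotypes among offspring: AA (1/4), AO (1/2); total 3/4.
P(AA | type A) = (1/4) / (3/4) = 1/3.

1/3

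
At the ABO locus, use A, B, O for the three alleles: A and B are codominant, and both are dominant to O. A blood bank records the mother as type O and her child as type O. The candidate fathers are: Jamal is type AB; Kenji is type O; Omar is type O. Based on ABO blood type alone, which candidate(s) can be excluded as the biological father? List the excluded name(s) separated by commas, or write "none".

A candidate is excluded only if no genotype consistent with his phenotype could produce a type O child with a type O mother.
Jamal (type AB): no genotype consistent with that phenotype can produce a type-O child with a type-O mother.

Jamal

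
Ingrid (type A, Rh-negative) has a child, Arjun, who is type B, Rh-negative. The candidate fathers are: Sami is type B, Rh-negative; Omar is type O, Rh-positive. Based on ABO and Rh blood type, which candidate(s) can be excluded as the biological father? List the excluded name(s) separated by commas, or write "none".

Omar

A candidate is excluded only if no genotype consistent with his phenotype could produce a type B, Rh-negative child with a type A, Rh-negative mother.
Omar (type O, Rh+): no genotype consistent with that phenotype can produce a type-B Rh- child with a type-A mother.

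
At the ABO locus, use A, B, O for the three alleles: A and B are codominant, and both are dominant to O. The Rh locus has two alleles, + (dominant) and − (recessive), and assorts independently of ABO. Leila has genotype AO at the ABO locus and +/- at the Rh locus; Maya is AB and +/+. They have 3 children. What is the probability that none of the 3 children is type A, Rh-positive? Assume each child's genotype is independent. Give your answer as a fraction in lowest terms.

ABO cross AO × AB → 1/2 A, 1/4 B, 1/4 AB.
Rh cross +/- × +/+ → 1 Rh+; so P(type A, Rh-positive) = 1/2 × 1 = 1/2 per child.
P(not type A, Rh-positive) = 1/2 for one child; (1/2)^3 = 1/8.

1/8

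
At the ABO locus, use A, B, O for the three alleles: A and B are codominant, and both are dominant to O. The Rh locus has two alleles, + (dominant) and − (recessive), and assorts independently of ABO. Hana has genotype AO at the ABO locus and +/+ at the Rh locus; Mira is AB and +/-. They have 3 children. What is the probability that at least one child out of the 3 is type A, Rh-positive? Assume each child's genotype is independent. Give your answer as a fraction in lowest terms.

ABO cross AO × AB → 1/2 A, 1/4 B, 1/4 AB.
Rh cross +/+ × +/- → 1 Rh+; so P(type A, Rh-positive) = 1/2 × 1 = 1/2 per child.
P(none) = (1/2)^3 = 1/8; P(at least one) = 1 − 1/8 = 7/8.

7/8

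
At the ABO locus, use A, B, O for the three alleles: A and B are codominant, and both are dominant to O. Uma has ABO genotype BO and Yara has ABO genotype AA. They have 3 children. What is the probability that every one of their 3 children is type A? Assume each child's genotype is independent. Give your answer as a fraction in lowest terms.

ABO cross BO × AA → 1/2 A, 1/2 AB.
So P(type A) = 1/2 per child.
All 3 independent: (1/2)^3 = 1/8.

1/8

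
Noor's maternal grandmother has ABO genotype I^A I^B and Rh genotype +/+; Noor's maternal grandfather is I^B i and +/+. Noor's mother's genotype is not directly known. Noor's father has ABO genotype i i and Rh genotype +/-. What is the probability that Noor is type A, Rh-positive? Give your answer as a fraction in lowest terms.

1/4

Noor's mother's ABO genotype from I^A I^B × I^B i: 1/4 I^A I^B, 1/4 I^A i, 1/4 I^B I^B, 1/4 I^B i.
Crossing each possibility with the father i i and summing P(type A): 1/4·1/2 + 1/4·1/2 + 1/4·0 + 1/4·0 = 1/4.
Similarly for Rh via the mother's Rh distribution: P(Rh+) = 1.
Independent loci: 1/4 × 1 = 1/4.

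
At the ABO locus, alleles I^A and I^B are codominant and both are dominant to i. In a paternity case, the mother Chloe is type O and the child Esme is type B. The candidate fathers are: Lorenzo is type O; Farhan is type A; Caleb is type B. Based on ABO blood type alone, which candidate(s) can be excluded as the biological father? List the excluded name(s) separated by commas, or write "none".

A candidate is excluded only if no genotype consistent with his phenotype could produce a type B child with a type O mother.
Lorenzo (type O): no genotype consistent with that phenotype can produce a type-B child with a type-O mother.
Farhan (type A): no genotype consistent with that phenotype can produce a type-B child with a type-O mother.

Lorenzo, Farhan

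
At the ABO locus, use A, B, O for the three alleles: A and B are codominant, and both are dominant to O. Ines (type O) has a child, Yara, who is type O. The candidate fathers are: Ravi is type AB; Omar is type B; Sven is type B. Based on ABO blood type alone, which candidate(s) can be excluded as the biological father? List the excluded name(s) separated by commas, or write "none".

A candidate is excluded only if no genotype consistent with his phenotype could produce a type O child with a type O mother.
Ravi (type AB): no genotype consistent with that phenotype can produce a type-O child with a type-O mother.

Ravi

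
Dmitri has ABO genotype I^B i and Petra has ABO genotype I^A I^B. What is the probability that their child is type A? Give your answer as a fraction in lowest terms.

ABO cross I^B i × I^A I^B → offspring phenotypes: 1/4 A, 1/2 B, 1/4 AB.
So P(type A) = 1/4.

1/4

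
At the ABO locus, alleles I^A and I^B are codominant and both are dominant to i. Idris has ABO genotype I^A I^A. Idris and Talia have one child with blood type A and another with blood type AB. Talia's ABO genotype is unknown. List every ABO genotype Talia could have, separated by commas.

I^A I^B, I^B i

For each candidate genotype of Talia, check whether crossing it with I^A I^A can produce every observed child phenotype.
  I^A I^A → possible child types {A} ✗
  I^A I^B → possible child types {A, AB} ✓
  I^A i → possible child types {A} ✗
  I^B I^B → possible child types {AB} ✗
  I^B i → possible child types {A, AB} ✓
  i i → possible child types {A} ✗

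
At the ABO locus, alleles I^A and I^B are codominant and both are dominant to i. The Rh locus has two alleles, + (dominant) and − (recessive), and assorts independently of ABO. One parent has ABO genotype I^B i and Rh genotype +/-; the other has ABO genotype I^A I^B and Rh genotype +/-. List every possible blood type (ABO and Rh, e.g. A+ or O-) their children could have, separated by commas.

A+, A-, B+, B-, AB+, AB-

Gametes from I^B i × I^A I^B give offspring ABO genotypes I^A I^B, I^A i, I^B I^B, I^B i, i.e. phenotypes A, B, AB.
Rh cross +/- × +/- → phenotypes Rh+, Rh-.
Combining independently: A+, A-, B+, B-, AB+, AB-.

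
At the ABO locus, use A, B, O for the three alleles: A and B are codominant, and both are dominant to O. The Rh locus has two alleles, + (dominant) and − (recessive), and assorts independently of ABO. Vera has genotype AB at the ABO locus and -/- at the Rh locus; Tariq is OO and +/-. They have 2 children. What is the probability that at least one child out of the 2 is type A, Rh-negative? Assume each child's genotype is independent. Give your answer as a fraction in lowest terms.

7/16

ABO cross AB × OO → 1/2 A, 1/2 B.
Rh cross -/- × +/- → 1/2 Rh+, 1/2 Rh-; so P(type A, Rh-negative) = 1/2 × 1/2 = 1/4 per child.
P(none) = (3/4)^2 = 9/16; P(at least one) = 1 − 9/16 = 7/16.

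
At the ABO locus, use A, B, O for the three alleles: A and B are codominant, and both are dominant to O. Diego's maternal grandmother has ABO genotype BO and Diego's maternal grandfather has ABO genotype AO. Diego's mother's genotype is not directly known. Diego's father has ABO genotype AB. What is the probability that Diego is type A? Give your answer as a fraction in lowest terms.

Diego's mother's ABO genotype from BO × AO: 1/4 AB, 1/4 AO, 1/4 BO, 1/4 OO.
Crossing each possibility with the father AB and summing P(type A): 1/4·1/4 + 1/4·1/2 + 1/4·1/4 + 1/4·1/2 = 3/8.

3/8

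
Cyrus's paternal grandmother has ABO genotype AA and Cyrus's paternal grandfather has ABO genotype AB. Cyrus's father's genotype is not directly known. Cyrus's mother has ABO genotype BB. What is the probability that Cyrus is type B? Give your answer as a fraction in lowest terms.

1/4

Cyrus's father's ABO genotype from AA × AB: 1/2 AA, 1/2 AB.
Crossing each possibility with the mother BB and summing P(type B): 1/2·0 + 1/2·1/2 = 1/4.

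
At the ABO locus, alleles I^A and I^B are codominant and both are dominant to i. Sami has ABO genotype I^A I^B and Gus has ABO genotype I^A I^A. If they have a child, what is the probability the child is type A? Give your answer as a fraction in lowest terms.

ABO cross I^A I^B × I^A I^A → offspring phenotypes: 1/2 A, 1/2 AB.
So P(type A) = 1/2.

1/2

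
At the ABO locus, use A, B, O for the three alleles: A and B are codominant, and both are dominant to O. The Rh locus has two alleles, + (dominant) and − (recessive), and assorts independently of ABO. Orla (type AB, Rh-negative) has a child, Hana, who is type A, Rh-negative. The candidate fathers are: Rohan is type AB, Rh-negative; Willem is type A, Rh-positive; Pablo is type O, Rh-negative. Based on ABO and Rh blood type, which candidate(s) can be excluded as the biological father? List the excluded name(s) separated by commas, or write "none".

A candidate is excluded only if no genotype consistent with his phenotype could produce a type A, Rh-negative child with a type AB, Rh-negative mother.
Every candidate has at least one consistent genotype combination, so none can be excluded.

none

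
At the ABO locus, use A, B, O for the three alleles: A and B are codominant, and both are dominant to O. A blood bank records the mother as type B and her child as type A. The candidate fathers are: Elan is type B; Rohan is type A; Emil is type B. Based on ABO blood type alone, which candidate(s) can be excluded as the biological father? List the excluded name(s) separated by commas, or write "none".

Elan, Emil

A candidate is excluded only if no genotype consistent with his phenotype could produce a type A child with a type B mother.
Elan (type B): no genotype consistent with that phenotype can produce a type-A child with a type-B mother.
Emil (type B): no genotype consistent with that phenotype can produce a type-A child with a type-B mother.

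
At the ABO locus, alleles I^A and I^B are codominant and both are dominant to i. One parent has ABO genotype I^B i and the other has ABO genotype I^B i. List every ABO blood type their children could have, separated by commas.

Gametes from I^B i × I^B i give offspring ABO genotypes I^B I^B, I^B i, i i, i.e. phenotypes O, B.

O, B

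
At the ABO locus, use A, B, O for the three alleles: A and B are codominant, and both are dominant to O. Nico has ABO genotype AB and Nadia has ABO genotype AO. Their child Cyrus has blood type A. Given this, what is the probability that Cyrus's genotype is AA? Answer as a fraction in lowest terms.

Cross AB × AO → 1/4 AA, 1/4 AB, 1/4 AO, 1/4 BO.
Type-A genotypes among offspring: AA (1/4), AO (1/4); total 1/2.
P(AA | type A) = (1/4) / (1/2) = 1/2.

1/2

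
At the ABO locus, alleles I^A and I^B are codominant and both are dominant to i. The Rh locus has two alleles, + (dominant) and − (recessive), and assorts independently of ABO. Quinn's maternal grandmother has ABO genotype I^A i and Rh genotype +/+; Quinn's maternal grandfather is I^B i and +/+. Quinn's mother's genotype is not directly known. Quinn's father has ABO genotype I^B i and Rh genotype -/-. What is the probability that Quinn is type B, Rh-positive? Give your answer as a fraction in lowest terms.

1/2

Quinn's mother's ABO genotype from I^A i × I^B i: 1/4 I^A I^B, 1/4 I^A i, 1/4 I^B i, 1/4 i i.
Crossing each possibility with the father I^B i and summing P(type B): 1/4·1/2 + 1/4·1/4 + 1/4·3/4 + 1/4·1/2 = 1/2.
Similarly for Rh via the mother's Rh distribution: P(Rh+) = 1.
Independent loci: 1/2 × 1 = 1/2.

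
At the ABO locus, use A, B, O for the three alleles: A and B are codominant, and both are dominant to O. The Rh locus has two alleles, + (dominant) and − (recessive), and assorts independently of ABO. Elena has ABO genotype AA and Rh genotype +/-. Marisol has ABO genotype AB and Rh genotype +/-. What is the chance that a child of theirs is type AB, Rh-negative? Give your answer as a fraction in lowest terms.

1/8

ABO cross AA × AB → offspring phenotypes: 1/2 A, 1/2 AB.
Rh cross +/- × +/- → 3/4 Rh+, 1/4 Rh-.
Independent loci: P(type AB, Rh-negative) = 1/2 × 1/4 = 1/8.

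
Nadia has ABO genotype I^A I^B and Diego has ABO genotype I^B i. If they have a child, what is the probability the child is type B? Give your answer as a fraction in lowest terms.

ABO cross I^A I^B × I^B i → offspring phenotypes: 1/4 A, 1/2 B, 1/4 AB.
So P(type B) = 1/2.

1/2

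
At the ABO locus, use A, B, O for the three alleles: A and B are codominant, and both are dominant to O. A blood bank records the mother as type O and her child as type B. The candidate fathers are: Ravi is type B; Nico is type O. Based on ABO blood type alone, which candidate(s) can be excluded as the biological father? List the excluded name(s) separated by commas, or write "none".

A candidate is excluded only if no genotype consistent with his phenotype could produce a type B child with a type O mother.
Nico (type O): no genotype consistent with that phenotype can produce a type-B child with a type-O mother.

Nico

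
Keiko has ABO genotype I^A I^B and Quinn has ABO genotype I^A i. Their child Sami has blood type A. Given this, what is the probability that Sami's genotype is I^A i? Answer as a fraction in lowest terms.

Cross I^A I^B × I^A i → 1/4 I^A I^A, 1/4 I^A I^B, 1/4 I^A i, 1/4 I^B i.
Type-A genotypes among offspring: I^A I^A (1/4), I^A i (1/4); total 1/2.
P(I^A i | type A) = (1/4) / (1/2) = 1/2.

1/2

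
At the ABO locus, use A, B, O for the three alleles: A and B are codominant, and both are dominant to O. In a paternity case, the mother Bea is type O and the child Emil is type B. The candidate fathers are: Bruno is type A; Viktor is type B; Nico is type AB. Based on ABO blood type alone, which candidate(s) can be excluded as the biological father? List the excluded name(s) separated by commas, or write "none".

A candidate is excluded only if no genotype consistent with his phenotype could produce a type B child with a type O mother.
Bruno (type A): no genotype consistent with that phenotype can produce a type-B child with a type-O mother.

Bruno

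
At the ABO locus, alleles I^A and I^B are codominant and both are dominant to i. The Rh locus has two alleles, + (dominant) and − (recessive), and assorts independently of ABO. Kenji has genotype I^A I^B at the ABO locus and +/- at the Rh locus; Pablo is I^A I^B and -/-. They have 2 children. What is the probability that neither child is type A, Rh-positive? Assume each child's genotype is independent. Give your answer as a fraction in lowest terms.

ABO cross I^A I^B × I^A I^B → 1/4 A, 1/4 B, 1/2 AB.
Rh cross +/- × -/- → 1/2 Rh+, 1/2 Rh-; so P(type A, Rh-positive) = 1/4 × 1/2 = 1/8 per child.
P(not type A, Rh-positive) = 7/8 for one child; (7/8)^2 = 49/64.

49/64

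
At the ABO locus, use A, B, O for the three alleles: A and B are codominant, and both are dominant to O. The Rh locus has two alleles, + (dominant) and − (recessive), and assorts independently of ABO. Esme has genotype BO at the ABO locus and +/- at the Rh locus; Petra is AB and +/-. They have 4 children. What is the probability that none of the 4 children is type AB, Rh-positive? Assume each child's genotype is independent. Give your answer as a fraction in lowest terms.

ABO cross BO × AB → 1/4 A, 1/2 B, 1/4 AB.
Rh cross +/- × +/- → 3/4 Rh+, 1/4 Rh-; so P(type AB, Rh-positive) = 1/4 × 3/4 = 3/16 per child.
P(not type AB, Rh-positive) = 13/16 for one child; (13/16)^4 = 28561/65536.

28561/65536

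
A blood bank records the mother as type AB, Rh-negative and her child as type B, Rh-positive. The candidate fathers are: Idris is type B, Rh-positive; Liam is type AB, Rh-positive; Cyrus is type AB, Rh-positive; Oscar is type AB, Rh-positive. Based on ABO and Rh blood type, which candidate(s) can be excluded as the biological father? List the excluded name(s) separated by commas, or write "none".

none

A candidate is excluded only if no genotype consistent with his phenotype could produce a type B, Rh-positive child with a type AB, Rh-negative mother.
Every candidate has at least one consistent genotype combination, so none can be excluded.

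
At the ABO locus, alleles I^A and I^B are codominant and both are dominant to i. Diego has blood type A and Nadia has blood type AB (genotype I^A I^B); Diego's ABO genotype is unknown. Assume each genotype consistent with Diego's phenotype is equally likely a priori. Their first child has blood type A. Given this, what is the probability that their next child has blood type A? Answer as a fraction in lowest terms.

Possible genotypes: Diego ∈ {I^A I^A, I^A i}; Nadia ∈ {I^A I^B}.
Weight each parental genotype pair by prior × P(type-A child):
  I^A I^A × I^A I^B: posterior weight 1/2; P(next child type A) = 1/2.
  I^A i × I^A I^B: posterior weight 1/2; P(next child type A) = 1/2.
Weighted sum = 1/2.

1/2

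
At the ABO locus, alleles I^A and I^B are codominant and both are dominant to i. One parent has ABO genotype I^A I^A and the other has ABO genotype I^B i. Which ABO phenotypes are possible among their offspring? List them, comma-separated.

Gametes from I^A I^A × I^B i give offspring ABO genotypes I^A I^B, I^A i, i.e. phenotypes A, AB.

A, AB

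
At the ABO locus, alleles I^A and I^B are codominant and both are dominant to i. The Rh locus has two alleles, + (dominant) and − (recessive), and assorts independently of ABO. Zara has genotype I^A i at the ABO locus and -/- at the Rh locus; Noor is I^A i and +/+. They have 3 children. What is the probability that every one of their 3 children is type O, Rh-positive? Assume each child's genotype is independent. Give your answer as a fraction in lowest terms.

1/64

ABO cross I^A i × I^A i → 1/4 O, 3/4 A.
Rh cross -/- × +/+ → 1 Rh+; so P(type O, Rh-positive) = 1/4 × 1 = 1/4 per child.
All 3 independent: (1/4)^3 = 1/64.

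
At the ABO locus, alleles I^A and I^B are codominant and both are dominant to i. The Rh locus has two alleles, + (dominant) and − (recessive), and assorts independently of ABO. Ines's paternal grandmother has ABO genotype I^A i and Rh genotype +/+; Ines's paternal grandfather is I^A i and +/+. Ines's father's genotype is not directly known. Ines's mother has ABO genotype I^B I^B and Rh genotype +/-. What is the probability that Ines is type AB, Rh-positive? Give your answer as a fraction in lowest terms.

1/2

Ines's father's ABO genotype from I^A i × I^A i: 1/4 I^A I^A, 1/2 I^A i, 1/4 i i.
Crossing each possibility with the mother I^B I^B and summing P(type AB): 1/4·1 + 1/2·1/2 + 1/4·0 = 1/2.
Similarly for Rh via the father's Rh distribution: P(Rh+) = 1.
Independent loci: 1/2 × 1 = 1/2.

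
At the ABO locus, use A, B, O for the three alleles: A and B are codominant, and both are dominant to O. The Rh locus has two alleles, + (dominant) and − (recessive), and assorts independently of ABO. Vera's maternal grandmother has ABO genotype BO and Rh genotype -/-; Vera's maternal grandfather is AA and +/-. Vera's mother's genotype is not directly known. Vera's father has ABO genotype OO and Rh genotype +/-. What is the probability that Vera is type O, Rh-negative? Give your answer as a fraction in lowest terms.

Vera's mother's ABO genotype from BO × AA: 1/2 AB, 1/2 AO.
Crossing each possibility with the father OO and summing P(type O): 1/2·0 + 1/2·1/2 = 1/4.
Similarly for Rh via the mother's Rh distribution: P(Rh-) = 3/8.
Independent loci: 1/4 × 3/8 = 3/32.

3/32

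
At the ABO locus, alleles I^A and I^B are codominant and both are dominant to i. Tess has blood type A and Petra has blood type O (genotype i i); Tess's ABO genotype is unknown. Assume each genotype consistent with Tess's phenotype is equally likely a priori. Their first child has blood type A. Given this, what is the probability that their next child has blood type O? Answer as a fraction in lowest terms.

Possible genotypes: Tess ∈ {I^A I^A, I^A i}; Petra ∈ {i i}.
Weight each parental genotype pair by prior × P(type-A child):
  I^A I^A × i i: posterior weight 2/3; P(next child type O) = 0.
  I^A i × i i: posterior weight 1/3; P(next child type O) = 1/2.
Weighted sum = 1/6.

1/6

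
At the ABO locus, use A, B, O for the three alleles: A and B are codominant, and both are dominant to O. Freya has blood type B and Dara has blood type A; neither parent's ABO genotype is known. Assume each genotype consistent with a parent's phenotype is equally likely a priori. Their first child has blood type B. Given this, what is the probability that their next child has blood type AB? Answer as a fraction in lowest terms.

5/12

Possible genotypes: Freya ∈ {BB, BO}; Dara ∈ {AA, AO}.
Weight each parental genotype pair by prior × P(type-B child):
  BB × AO: posterior weight 2/3; P(next child type AB) = 1/2.
  BO × AO: posterior weight 1/3; P(next child type AB) = 1/4.
Weighted sum = 5/12.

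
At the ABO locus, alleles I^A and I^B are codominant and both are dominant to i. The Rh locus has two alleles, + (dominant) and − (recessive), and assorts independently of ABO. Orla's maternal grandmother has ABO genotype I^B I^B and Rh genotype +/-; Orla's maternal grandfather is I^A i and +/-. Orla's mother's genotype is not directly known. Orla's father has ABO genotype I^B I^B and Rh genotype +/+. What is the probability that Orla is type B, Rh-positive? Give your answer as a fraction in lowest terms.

3/4

Orla's mother's ABO genotype from I^B I^B × I^A i: 1/2 I^A I^B, 1/2 I^B i.
Crossing each possibility with the father I^B I^B and summing P(type B): 1/2·1/2 + 1/2·1 = 3/4.
Similarly for Rh via the mother's Rh distribution: P(Rh+) = 1.
Independent loci: 3/4 × 1 = 3/4.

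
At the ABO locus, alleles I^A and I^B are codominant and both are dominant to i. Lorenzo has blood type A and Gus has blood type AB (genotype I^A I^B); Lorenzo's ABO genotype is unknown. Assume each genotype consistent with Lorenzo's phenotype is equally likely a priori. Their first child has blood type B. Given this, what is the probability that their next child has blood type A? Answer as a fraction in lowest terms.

Possible genotypes: Lorenzo ∈ {I^A I^A, I^A i}; Gus ∈ {I^A I^B}.
Weight each parental genotype pair by prior × P(type-B child):
  I^A i × I^A I^B: posterior weight 1; P(next child type A) = 1/2.
Weighted sum = 1/2.

1/2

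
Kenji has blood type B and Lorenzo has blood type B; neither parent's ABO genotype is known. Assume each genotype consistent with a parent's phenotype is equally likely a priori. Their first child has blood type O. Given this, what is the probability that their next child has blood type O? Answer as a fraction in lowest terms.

Possible genotypes: Kenji ∈ {I^B I^B, I^B i}; Lorenzo ∈ {I^B I^B, I^B i}.
Weight each parental genotype pair by prior × P(type-O child):
  I^B i × I^B i: posterior weight 1; P(next child type O) = 1/4.
Weighted sum = 1/4.

1/4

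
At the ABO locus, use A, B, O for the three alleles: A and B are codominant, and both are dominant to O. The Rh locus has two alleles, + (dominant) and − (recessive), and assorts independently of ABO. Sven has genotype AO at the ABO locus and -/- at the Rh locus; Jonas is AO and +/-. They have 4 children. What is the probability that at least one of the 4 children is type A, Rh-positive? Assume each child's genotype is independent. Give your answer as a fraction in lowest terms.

3471/4096

ABO cross AO × AO → 1/4 O, 3/4 A.
Rh cross -/- × +/- → 1/2 Rh+, 1/2 Rh-; so P(type A, Rh-positive) = 3/4 × 1/2 = 3/8 per child.
P(none) = (5/8)^4 = 625/4096; P(at least one) = 1 − 625/4096 = 3471/4096.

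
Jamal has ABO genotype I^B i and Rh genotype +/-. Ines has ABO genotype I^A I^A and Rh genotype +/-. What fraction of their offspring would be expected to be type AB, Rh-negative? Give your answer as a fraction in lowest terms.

ABO cross I^B i × I^A I^A → offspring phenotypes: 1/2 A, 1/2 AB.
Rh cross +/- × +/- → 3/4 Rh+, 1/4 Rh-.
Independent loci: P(type AB, Rh-negative) = 1/2 × 1/4 = 1/8.

1/8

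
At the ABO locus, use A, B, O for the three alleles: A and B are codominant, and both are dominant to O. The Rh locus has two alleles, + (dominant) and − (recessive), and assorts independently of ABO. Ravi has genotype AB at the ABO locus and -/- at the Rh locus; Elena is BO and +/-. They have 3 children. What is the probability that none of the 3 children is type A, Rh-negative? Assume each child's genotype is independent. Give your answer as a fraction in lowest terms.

ABO cross AB × BO → 1/4 A, 1/2 B, 1/4 AB.
Rh cross -/- × +/- → 1/2 Rh+, 1/2 Rh-; so P(type A, Rh-negative) = 1/4 × 1/2 = 1/8 per child.
P(not type A, Rh-negative) = 7/8 for one child; (7/8)^3 = 343/512.

343/512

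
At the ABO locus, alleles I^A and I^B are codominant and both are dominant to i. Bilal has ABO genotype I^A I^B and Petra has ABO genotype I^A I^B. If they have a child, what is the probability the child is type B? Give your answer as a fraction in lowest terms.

1/4

ABO cross I^A I^B × I^A I^B → offspring phenotypes: 1/4 A, 1/4 B, 1/2 AB.
So P(type B) = 1/4.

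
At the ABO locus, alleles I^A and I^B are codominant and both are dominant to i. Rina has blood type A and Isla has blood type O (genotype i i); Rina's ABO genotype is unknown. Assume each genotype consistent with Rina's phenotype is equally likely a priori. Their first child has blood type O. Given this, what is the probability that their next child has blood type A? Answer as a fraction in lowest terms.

Possible genotypes: Rina ∈ {I^A I^A, I^A i}; Isla ∈ {i i}.
Weight each parental genotype pair by prior × P(type-O child):
  I^A i × i i: posterior weight 1; P(next child type A) = 1/2.
Weighted sum = 1/2.

1/2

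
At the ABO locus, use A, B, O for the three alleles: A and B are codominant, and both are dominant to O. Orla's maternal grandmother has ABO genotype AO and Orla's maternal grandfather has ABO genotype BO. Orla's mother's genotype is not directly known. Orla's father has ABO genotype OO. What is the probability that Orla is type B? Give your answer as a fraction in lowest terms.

Orla's mother's ABO genotype from AO × BO: 1/4 AB, 1/4 AO, 1/4 BO, 1/4 OO.
Crossing each possibility with the father OO and summing P(type B): 1/4·1/2 + 1/4·0 + 1/4·1/2 + 1/4·0 = 1/4.

1/4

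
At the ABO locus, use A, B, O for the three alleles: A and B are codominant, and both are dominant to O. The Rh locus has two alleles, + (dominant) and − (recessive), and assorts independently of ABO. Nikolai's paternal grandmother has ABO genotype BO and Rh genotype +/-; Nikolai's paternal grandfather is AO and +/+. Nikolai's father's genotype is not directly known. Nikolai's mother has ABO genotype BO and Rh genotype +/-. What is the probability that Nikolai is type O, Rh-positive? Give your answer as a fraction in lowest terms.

Nikolai's father's ABO genotype from BO × AO: 1/4 AB, 1/4 AO, 1/4 BO, 1/4 OO.
Crossing each possibility with the mother BO and summing P(type O): 1/4·0 + 1/4·1/4 + 1/4·1/4 + 1/4·1/2 = 1/4.
Similarly for Rh via the father's Rh distribution: P(Rh+) = 7/8.
Independent loci: 1/4 × 7/8 = 7/32.

7/32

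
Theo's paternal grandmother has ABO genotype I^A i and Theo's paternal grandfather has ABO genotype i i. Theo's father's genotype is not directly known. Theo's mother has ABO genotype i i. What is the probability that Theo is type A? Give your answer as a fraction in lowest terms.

Theo's father's ABO genotype from I^A i × i i: 1/2 I^A i, 1/2 i i.
Crossing each possibility with the mother i i and summing P(type A): 1/2·1/2 + 1/2·0 = 1/4.

1/4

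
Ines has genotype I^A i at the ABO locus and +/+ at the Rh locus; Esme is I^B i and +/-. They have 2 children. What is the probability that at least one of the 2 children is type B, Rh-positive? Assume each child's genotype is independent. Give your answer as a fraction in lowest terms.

7/16

ABO cross I^A i × I^B i → 1/4 O, 1/4 A, 1/4 B, 1/4 AB.
Rh cross +/+ × +/- → 1 Rh+; so P(type B, Rh-positive) = 1/4 × 1 = 1/4 per child.
P(none) = (3/4)^2 = 9/16; P(at least one) = 1 − 9/16 = 7/16.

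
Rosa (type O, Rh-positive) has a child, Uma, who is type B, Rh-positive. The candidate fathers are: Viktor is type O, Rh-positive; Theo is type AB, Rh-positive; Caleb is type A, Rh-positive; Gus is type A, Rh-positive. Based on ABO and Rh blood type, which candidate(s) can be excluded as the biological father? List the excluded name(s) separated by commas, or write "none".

Viktor, Caleb, Gus

A candidate is excluded only if no genotype consistent with his phenotype could produce a type B, Rh-positive child with a type O, Rh-positive mother.
Viktor (type O, Rh+): no genotype consistent with that phenotype can produce a type-B Rh+ child with a type-O mother.
Caleb (type A, Rh+): no genotype consistent with that phenotype can produce a type-B Rh+ child with a type-O mother.
Gus (type A, Rh+): no genotype consistent with that phenotype can produce a type-B Rh+ child with a type-O mother.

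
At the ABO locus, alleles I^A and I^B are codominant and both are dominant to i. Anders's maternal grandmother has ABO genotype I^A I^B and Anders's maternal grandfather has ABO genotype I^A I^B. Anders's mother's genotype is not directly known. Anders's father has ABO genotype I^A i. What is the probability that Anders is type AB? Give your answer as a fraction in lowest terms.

1/4

Anders's mother's ABO genotype from I^A I^B × I^A I^B: 1/4 I^A I^A, 1/2 I^A I^B, 1/4 I^B I^B.
Crossing each possibility with the father I^A i and summing P(type AB): 1/4·0 + 1/2·1/4 + 1/4·1/2 = 1/4.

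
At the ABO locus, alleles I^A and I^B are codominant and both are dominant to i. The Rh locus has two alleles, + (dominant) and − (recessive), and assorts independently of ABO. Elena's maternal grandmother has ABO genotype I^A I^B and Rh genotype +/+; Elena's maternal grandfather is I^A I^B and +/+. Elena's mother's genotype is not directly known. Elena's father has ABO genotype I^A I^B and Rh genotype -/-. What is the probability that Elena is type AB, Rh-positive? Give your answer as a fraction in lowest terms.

Elena's mother's ABO genotype from I^A I^B × I^A I^B: 1/4 I^A I^A, 1/2 I^A I^B, 1/4 I^B I^B.
Crossing each possibility with the father I^A I^B and summing P(type AB): 1/4·1/2 + 1/2·1/2 + 1/4·1/2 = 1/2.
Similarly for Rh via the mother's Rh distribution: P(Rh+) = 1.
Independent loci: 1/2 × 1 = 1/2.

1/2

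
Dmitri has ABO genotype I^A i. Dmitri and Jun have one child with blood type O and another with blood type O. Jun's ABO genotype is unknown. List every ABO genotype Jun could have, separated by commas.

For each candidate genotype of Jun, check whether crossing it with I^A i can produce every observed child phenotype.
  I^A I^A → possible child types {A} ✗
  I^A I^B → possible child types {A, B, AB} ✗
  I^A i → possible child types {O, A} ✓
  I^B I^B → possible child types {B, AB} ✗
  I^B i → possible child types {O, A, B, AB} ✓
  i i → possible child types {O, A} ✓

I^A i, I^B i, i i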